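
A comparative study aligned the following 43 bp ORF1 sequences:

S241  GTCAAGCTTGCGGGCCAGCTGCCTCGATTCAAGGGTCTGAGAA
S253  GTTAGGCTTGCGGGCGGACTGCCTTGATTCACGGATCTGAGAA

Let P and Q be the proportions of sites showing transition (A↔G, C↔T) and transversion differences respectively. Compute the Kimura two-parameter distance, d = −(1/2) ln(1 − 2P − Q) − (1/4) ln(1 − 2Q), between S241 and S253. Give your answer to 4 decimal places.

0.2214

Mismatches occur at site 3 (C→T, transition), site 5 (A→G, transition), site 16 (C→G, transversion), site 17 (A→G, transition), site 18 (G→A, transition), site 25 (C→T, transition), site 32 (A→C, transversion), site 35 (G→A, transition).
Of the 8 differences, 6 transitions and 2 transversions over 43 sites: P = 6/43 = 0.139535, Q = 2/43 = 0.046512.
d = −0.5·ln(0.674418) − 0.25·ln(0.906976) = −0.5·(-0.393905) − 0.25·(-0.097639) = 0.2214.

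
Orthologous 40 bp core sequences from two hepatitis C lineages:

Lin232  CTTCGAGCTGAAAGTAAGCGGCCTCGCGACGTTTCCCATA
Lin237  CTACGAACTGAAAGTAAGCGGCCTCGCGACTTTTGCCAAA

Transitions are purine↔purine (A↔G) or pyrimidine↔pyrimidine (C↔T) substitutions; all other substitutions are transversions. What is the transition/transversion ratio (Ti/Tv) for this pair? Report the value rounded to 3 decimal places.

0.250

Mismatches occur at site 3 (T↔A, transversion), site 7 (G↔A, transition), site 31 (G↔T, transversion), site 35 (C↔G, transversion), site 39 (T↔A, transversion).
Of the 5 differences, 1 transition and 4 transversions, so Ti/Tv = 1/4 = 0.250.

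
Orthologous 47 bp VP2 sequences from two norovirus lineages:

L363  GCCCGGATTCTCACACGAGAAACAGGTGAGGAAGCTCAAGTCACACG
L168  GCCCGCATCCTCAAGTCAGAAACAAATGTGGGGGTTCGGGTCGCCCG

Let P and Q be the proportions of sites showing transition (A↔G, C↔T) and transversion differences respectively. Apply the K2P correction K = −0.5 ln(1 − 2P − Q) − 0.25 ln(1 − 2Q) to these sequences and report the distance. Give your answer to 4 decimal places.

The sequences differ at positions 6 (G/C, transversion), 9 (T/C, transition), 14 (C/A, transversion), 15 (A/G, transition), 16 (C/T, transition), 17 (G/C, transversion), 25 (G/A, transition), 26 (G/A, transition), 29 (A/T, transversion), 32 (A/G, transition), 33 (A/G, transition), 35 (C/T, transition), 38 (A/G, transition), 39 (A/G, transition), 43 (A/G, transition), 45 (A/C, transversion).
Of the 16 differences, 11 transitions and 5 transversions over 47 sites: P = 11/47 = 0.234043, Q = 5/47 = 0.106383.
d = −0.5·ln(0.425531) − 0.25·ln(0.787234) = −0.5·(-0.854417) − 0.25·(-0.239230) = 0.4870.

0.4870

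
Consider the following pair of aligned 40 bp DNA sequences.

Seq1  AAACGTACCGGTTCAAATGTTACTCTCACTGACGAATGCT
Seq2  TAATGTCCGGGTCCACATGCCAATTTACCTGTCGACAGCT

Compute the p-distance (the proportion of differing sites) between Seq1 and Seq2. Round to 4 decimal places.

0.3750

Differing sites — 1:A/T; 4:C/T; 7:A/C; 9:C/G; 13:T/C; 16:A/C; 20:T/C; 21:T/C; 23:C/A; 25:C/T; 27:C/A; 28:A/C; 32:A/T; 36:A/C; 37:T/A.
There are 15 differences over 40 sites, so p = 15/40 = 0.3750.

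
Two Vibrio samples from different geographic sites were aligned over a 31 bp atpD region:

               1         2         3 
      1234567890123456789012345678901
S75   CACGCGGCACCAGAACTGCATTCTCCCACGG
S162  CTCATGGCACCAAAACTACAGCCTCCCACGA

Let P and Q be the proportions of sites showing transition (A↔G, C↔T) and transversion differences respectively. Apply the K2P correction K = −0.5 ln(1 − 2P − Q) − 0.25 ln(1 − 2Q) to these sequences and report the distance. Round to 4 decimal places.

0.3349

Mismatches occur at site 2 (A↔T, transversion), site 4 (G↔A, transition), site 5 (C↔T, transition), site 13 (G↔A, transition), site 18 (G↔A, transition), site 21 (T↔G, transversion), site 22 (T↔C, transition), site 31 (G↔A, transition).
Of the 8 differences, 6 transitions and 2 transversions over 31 sites: P = 6/31 = 0.193548, Q = 2/31 = 0.064516.
d = −0.5·ln(0.548388) − 0.25·ln(0.870968) = −0.5·(-0.600772) − 0.25·(-0.138150) = 0.3349.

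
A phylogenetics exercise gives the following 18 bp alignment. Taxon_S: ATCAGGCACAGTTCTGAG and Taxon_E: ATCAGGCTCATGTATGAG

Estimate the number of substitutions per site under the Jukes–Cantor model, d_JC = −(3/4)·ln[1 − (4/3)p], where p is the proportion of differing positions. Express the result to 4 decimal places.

Mismatches occur at site 8 (A→T), site 11 (G→T), site 12 (T→G), site 14 (C→A).
p = 4/18 = 0.222222.
d = −0.75 · ln(1 − (4/3)·0.222222) = −0.75 · ln(0.703704) = −0.75 · (-0.351397) = 0.2635.

0.2635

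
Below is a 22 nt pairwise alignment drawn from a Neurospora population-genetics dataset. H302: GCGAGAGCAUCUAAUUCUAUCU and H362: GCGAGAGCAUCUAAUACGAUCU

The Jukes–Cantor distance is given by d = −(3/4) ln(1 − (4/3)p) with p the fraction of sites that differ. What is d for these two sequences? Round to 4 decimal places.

Mismatches occur at site 16 (U↔A), site 18 (U↔G).
p = 2/22 = 0.090909.
d = −0.75 · ln(1 − (4/3)·0.090909) = −0.75 · ln(0.878788) = −0.75 · (-0.129212) = 0.0969.

0.0969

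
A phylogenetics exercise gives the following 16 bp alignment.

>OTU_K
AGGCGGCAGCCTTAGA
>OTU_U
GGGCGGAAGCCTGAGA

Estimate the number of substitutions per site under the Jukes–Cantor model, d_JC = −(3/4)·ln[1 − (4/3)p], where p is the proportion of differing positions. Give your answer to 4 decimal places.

0.2158

The sequences differ at positions 1 (A/G), 7 (C/A), 13 (T/G).
p = 3/16 = 0.187500.
d = −0.75 · ln(1 − (4/3)·0.187500) = −0.75 · ln(0.750000) = −0.75 · (-0.287682) = 0.2158.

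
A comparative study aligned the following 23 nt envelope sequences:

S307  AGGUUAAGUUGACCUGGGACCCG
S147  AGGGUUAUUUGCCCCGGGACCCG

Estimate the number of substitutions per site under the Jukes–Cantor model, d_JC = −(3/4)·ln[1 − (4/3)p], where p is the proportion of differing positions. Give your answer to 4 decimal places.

The sequences differ at positions 4 (U/G), 6 (A/U), 8 (G/U), 12 (A/C), 15 (U/C).
p = 5/23 = 0.217391.
d = −0.75 · ln(1 − (4/3)·0.217391) = −0.75 · ln(0.710145) = −0.75 · (-0.342286) = 0.2567.

0.2567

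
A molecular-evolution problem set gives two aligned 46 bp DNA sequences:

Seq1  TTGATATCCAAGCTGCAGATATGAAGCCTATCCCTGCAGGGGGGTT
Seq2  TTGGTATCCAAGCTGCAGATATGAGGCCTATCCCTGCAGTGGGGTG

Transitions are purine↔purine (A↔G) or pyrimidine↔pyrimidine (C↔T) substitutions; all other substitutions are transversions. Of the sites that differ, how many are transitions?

Mismatches occur at site 4 (A/G, transition), site 25 (A/G, transition), site 40 (G/T, transversion), site 46 (T/G, transversion).
Of the 4 differences, 2 transitions and 2 transversions, so the answer is 2.

2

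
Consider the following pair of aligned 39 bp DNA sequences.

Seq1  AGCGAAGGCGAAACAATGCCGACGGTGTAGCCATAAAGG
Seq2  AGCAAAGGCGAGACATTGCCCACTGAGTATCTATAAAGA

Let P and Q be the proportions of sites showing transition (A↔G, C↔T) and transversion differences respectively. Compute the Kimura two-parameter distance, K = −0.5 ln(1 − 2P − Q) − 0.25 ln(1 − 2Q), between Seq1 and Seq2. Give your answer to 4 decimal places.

0.2768

Mismatches occur at site 4 (G/A, transition), site 12 (A/G, transition), site 16 (A/T, transversion), site 21 (G/C, transversion), site 24 (G/T, transversion), site 26 (T/A, transversion), site 30 (G/T, transversion), site 32 (C/T, transition), site 39 (G/A, transition).
Of the 9 differences, 4 transitions and 5 transversions over 39 sites: P = 4/39 = 0.102564, Q = 5/39 = 0.128205.
d = −0.5·ln(0.666667) − 0.25·ln(0.743590) = −0.5·(-0.405465) − 0.25·(-0.296265) = 0.2768.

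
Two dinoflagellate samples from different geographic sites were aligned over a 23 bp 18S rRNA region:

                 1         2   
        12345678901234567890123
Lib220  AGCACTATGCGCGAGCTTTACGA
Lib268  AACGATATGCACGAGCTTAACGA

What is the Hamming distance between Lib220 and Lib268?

5

The sequences differ at positions 2 (G/A), 4 (A/G), 5 (C/A), 11 (G/A), 19 (T/A).
That gives 5 mismatches out of 23 aligned sites, so the Hamming distance is 5.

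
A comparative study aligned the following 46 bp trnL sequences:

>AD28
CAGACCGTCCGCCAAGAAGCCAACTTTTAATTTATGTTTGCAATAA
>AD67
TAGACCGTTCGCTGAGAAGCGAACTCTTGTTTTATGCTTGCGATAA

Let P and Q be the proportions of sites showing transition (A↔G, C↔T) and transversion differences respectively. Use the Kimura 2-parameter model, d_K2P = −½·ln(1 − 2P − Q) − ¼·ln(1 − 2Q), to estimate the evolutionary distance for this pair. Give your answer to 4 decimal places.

0.2710

The sequences differ at positions 1 (C/T, transition), 9 (C/T, transition), 13 (C/T, transition), 14 (A/G, transition), 21 (C/G, transversion), 26 (T/C, transition), 29 (A/G, transition), 30 (A/T, transversion), 37 (T/C, transition), 42 (A/G, transition).
Of the 10 differences, 8 transitions and 2 transversions over 46 sites: P = 8/46 = 0.173913, Q = 2/46 = 0.043478.
d = −0.5·ln(0.608696) − 0.25·ln(0.913044) = −0.5·(-0.496436) − 0.25·(-0.090971) = 0.2710.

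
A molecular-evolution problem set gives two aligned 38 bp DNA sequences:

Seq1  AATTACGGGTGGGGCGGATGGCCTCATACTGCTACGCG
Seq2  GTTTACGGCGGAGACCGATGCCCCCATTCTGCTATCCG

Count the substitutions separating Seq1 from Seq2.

The sequences differ at positions 1 (A/G), 2 (A/T), 9 (G/C), 10 (T/G), 12 (G/A), 14 (G/A), 16 (G/C), 21 (G/C), 24 (T/C), 28 (A/T), 35 (C/T), 36 (G/C).
That gives 12 mismatches out of 38 aligned sites, so the Hamming distance is 12.

12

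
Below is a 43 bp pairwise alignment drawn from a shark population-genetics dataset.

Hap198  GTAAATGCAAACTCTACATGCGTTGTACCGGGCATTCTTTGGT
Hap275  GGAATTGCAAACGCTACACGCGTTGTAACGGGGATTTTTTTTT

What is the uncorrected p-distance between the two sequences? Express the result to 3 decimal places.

Mismatches occur at site 2 (T/G), site 5 (A/T), site 13 (T/G), site 19 (T/C), site 28 (C/A), site 33 (C/G), site 37 (C/T), site 41 (G/T), site 42 (G/T).
There are 9 differences over 43 sites, so p = 9/43 = 0.209.

0.209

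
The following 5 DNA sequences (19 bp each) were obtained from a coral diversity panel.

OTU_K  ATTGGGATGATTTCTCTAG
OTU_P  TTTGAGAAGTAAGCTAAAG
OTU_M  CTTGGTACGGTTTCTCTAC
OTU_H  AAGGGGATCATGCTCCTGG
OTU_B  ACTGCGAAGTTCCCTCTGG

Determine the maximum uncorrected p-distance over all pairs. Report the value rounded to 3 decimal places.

Pairwise Hamming distances:
  OTU_K vs OTU_P: 9
  OTU_K vs OTU_M: 5
  OTU_K vs OTU_H: 8
  OTU_K vs OTU_B: 7
  OTU_P vs OTU_M: 11
  OTU_P vs OTU_H: 15
  OTU_P vs OTU_B: 9
  OTU_M vs OTU_H: 13
  OTU_M vs OTU_B: 10
  OTU_H vs OTU_B: 9
The largest is 15 mismatches, between OTU_P and OTU_H; p = 15/19 = 0.789.

0.789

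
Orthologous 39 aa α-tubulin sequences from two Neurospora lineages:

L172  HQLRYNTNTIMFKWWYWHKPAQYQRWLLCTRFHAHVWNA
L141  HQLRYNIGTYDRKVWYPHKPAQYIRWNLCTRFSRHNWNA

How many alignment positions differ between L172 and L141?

12

The sequences differ at positions 7 (T/I), 8 (N/G), 10 (I/Y), 11 (M/D), 12 (F/R), 14 (W/V), 17 (W/P), 24 (Q/I), 27 (L/N), 33 (H/S), 34 (A/R), 36 (V/N).
That gives 12 mismatches out of 39 aligned sites, so the Hamming distance is 12.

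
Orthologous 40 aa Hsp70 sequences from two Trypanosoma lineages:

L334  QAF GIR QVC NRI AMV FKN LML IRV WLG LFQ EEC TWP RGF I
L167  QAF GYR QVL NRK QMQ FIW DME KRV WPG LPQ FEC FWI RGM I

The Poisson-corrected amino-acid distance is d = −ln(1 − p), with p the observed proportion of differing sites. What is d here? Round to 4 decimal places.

0.5108

Differing sites — 5:I/Y; 9:C/L; 12:I/K; 13:A/Q; 15:V/Q; 17:K/I; 18:N/W; 19:L/D; 21:L/E; 22:I/K; 26:L/P; 29:F/P; 31:E/F; 34:T/F; 36:P/I; 39:F/M.
p = 16/40 = 0.400000.
d = −ln(1 − 0.400000) = −ln(0.600000) = 0.5108.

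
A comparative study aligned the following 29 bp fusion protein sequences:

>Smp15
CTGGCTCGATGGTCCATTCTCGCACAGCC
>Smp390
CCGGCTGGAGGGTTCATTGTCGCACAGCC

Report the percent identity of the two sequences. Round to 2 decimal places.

82.76%

Mismatches occur at site 2 (T→C), site 7 (C→G), site 10 (T→G), site 14 (C→T), site 19 (C→G).
24 of the 29 sites match, so the percent identity is 24/29 × 100 = 82.76%.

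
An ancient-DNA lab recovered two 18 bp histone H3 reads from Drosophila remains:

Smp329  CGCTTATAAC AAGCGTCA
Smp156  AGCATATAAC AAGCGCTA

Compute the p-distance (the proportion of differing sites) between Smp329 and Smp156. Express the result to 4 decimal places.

0.2222

The sequences differ at positions 1 (C/A), 4 (T/A), 16 (T/C), 17 (C/T).
There are 4 differences over 18 sites, so p = 4/18 = 0.2222.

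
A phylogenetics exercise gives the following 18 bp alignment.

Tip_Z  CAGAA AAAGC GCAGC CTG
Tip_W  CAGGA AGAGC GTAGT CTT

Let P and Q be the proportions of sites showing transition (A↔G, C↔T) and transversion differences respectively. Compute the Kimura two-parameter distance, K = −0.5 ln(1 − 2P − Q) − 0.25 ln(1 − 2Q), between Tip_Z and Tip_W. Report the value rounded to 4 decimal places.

0.3760

Differing sites — 4:A/G (Ti); 7:A/G (Ti); 12:C/T (Ti); 15:C/T (Ti); 18:G/T (Tv).
Of the 5 differences, 4 transitions and 1 transversion over 18 sites: P = 4/18 = 0.222222, Q = 1/18 = 0.055556.
d = −0.5·ln(0.500000) − 0.25·ln(0.888888) = −0.5·(-0.693147) − 0.25·(-0.117784) = 0.3760.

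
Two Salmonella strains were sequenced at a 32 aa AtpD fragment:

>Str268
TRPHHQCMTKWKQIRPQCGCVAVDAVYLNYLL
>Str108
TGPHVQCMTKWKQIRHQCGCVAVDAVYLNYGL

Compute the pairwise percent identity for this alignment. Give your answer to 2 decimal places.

87.50%

Mismatches occur at site 2 (R↔G), site 5 (H↔V), site 16 (P↔H), site 31 (L↔G).
28 of the 32 sites match, so the percent identity is 28/32 × 100 = 87.50%.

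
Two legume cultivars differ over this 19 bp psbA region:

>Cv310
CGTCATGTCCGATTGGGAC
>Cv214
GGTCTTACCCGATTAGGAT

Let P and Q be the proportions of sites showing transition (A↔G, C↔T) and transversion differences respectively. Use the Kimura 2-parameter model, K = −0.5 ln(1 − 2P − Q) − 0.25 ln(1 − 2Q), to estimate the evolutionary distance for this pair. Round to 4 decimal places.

Differing sites — 1:C/G (Tv); 5:A/T (Tv); 7:G/A (Ti); 8:T/C (Ti); 15:G/A (Ti); 19:C/T (Ti).
Of the 6 differences, 4 transitions and 2 transversions over 19 sites: P = 4/19 = 0.210526, Q = 2/19 = 0.105263.
d = −0.5·ln(0.473685) − 0.25·ln(0.789474) = −0.5·(-0.747213) − 0.25·(-0.236388) = 0.4327.

0.4327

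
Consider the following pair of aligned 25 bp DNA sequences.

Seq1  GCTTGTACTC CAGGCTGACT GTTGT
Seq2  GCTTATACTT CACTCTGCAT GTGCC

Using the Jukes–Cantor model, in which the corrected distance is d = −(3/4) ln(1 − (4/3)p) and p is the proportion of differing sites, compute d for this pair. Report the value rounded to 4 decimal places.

0.4904

Differing sites — 5:G/A; 10:C/T; 13:G/C; 14:G/T; 18:A/C; 19:C/A; 23:T/G; 24:G/C; 25:T/C.
p = 9/25 = 0.360000.
d = −0.75 · ln(1 − (4/3)·0.360000) = −0.75 · ln(0.520000) = −0.75 · (-0.653926) = 0.4904.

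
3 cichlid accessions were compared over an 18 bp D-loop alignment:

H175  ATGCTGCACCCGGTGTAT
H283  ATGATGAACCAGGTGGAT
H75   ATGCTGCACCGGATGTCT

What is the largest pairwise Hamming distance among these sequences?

6

Pairwise Hamming distances:
  H175 vs H283: 4
  H175 vs H75: 3
  H283 vs H75: 6
The largest is 6, between H283 and H75.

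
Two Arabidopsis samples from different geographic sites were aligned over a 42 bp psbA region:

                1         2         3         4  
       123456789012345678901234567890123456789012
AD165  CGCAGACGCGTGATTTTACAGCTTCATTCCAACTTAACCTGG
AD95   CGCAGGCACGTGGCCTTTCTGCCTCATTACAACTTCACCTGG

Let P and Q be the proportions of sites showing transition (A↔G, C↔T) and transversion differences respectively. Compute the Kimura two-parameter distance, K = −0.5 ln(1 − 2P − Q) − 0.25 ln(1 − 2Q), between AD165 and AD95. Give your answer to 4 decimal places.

0.2926

The sequences differ at positions 6 (A/G, transition), 8 (G/A, transition), 13 (A/G, transition), 14 (T/C, transition), 15 (T/C, transition), 18 (A/T, transversion), 20 (A/T, transversion), 23 (T/C, transition), 29 (C/A, transversion), 36 (A/C, transversion).
Of the 10 differences, 6 transitions and 4 transversions over 42 sites: P = 6/42 = 0.142857, Q = 4/42 = 0.095238.
d = −0.5·ln(0.619048) − 0.25·ln(0.809524) = −0.5·(-0.479572) − 0.25·(-0.211309) = 0.2926.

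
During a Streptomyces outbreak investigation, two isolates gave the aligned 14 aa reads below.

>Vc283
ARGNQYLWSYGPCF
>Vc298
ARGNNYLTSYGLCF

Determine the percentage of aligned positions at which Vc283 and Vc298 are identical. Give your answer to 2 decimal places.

78.57%

The sequences differ at positions 5 (Q/N), 8 (W/T), 12 (P/L).
11 of the 14 sites match, so the percent identity is 11/14 × 100 = 78.57%.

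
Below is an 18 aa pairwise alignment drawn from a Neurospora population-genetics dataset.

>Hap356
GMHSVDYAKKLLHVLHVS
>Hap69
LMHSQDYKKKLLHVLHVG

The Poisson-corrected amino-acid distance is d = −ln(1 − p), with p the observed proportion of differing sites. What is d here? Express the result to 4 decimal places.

0.2513

Differing sites — 1:G/L; 5:V/Q; 8:A/K; 18:S/G.
p = 4/18 = 0.222222.
d = −ln(1 − 0.222222) = −ln(0.777778) = 0.2513.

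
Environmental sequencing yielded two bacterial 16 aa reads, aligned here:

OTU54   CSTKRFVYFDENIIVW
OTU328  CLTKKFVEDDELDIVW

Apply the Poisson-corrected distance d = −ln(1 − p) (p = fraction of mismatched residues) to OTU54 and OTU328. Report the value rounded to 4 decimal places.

Mismatches occur at site 2 (S→L), site 5 (R→K), site 8 (Y→E), site 9 (F→D), site 12 (N→L), site 13 (I→D).
p = 6/16 = 0.375000.
d = −ln(1 − 0.375000) = −ln(0.625000) = 0.4700.

0.4700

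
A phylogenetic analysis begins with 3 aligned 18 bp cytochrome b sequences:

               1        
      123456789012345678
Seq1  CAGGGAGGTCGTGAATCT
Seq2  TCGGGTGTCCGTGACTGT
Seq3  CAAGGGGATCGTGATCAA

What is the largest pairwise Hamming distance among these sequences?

10

Pairwise Hamming distances:
  Seq1 vs Seq2: 7
  Seq1 vs Seq3: 7
  Seq2 vs Seq3: 10
The largest is 10, between Seq2 and Seq3.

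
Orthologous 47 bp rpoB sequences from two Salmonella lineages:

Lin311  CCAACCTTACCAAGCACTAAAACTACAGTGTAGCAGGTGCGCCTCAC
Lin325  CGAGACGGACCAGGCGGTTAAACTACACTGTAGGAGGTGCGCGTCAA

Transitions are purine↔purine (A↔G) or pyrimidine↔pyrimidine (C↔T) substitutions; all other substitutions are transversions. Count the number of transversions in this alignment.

The sequences differ at positions 2 (C/G, transversion), 4 (A/G, transition), 5 (C/A, transversion), 7 (T/G, transversion), 8 (T/G, transversion), 13 (A/G, transition), 16 (A/G, transition), 17 (C/G, transversion), 19 (A/T, transversion), 28 (G/C, transversion), 34 (C/G, transversion), 43 (C/G, transversion), 47 (C/A, transversion).
Of the 13 differences, 3 transitions and 10 transversions, so the answer is 10.

10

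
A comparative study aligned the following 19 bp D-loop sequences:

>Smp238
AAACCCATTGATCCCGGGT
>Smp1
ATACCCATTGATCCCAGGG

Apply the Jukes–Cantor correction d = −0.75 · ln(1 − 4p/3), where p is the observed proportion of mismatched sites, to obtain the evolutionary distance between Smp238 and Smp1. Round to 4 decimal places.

Mismatches occur at site 2 (A↔T), site 16 (G↔A), site 19 (T↔G).
p = 3/19 = 0.157895.
d = −0.75 · ln(1 − (4/3)·0.157895) = −0.75 · ln(0.789473) = −0.75 · (-0.236390) = 0.1773.

0.1773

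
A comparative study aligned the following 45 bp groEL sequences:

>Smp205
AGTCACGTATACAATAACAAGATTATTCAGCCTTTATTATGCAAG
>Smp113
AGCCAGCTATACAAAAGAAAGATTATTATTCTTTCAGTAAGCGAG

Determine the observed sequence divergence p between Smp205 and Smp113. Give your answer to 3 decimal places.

0.311

The sequences differ at positions 3 (T/C), 6 (C/G), 7 (G/C), 15 (T/A), 17 (A/G), 18 (C/A), 28 (C/A), 29 (A/T), 30 (G/T), 32 (C/T), 35 (T/C), 37 (T/G), 40 (T/A), 43 (A/G).
There are 14 differences over 45 sites, so p = 14/45 = 0.311.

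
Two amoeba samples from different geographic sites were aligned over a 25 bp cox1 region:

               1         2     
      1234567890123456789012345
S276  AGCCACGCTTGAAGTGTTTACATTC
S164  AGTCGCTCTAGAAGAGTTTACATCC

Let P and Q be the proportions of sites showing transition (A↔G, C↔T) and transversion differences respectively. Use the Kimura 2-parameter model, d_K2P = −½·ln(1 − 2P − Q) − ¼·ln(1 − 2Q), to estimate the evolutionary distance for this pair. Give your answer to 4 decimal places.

The sequences differ at positions 3 (C/T, transition), 5 (A/G, transition), 7 (G/T, transversion), 10 (T/A, transversion), 15 (T/A, transversion), 24 (T/C, transition).
Of the 6 differences, 3 transitions and 3 transversions over 25 sites: P = 3/25 = 0.120000, Q = 3/25 = 0.120000.
d = −0.5·ln(0.640000) − 0.25·ln(0.760000) = −0.5·(-0.446287) − 0.25·(-0.274437) = 0.2918.

0.2918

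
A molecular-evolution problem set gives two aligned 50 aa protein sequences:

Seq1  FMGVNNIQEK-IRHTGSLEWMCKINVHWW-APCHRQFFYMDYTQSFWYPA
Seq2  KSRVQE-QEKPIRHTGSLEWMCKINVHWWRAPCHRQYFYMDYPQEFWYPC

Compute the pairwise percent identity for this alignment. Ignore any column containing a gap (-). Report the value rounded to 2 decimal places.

80.85%

Excluding the 3 gap columns leaves 47 comparable sites.
Differing sites — 1:F/K; 2:M/S; 3:G/R; 5:N/Q; 6:N/E; 37:F/Y; 43:T/P; 45:S/E; 50:A/C.
38 of the 47 comparable sites match, so the percent identity is 38/47 × 100 = 80.85%.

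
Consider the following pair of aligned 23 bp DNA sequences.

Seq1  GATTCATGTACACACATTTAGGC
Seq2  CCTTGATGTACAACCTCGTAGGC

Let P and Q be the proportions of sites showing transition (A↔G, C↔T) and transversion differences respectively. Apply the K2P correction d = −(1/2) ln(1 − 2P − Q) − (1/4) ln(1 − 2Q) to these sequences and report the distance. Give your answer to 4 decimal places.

Differing sites — 1:G/C (Tv); 2:A/C (Tv); 5:C/G (Tv); 13:C/A (Tv); 14:A/C (Tv); 16:A/T (Tv); 17:T/C (Ti); 18:T/G (Tv).
Of the 8 differences, 1 transition and 7 transversions over 23 sites: P = 1/23 = 0.043478, Q = 7/23 = 0.304348.
d = −0.5·ln(0.608696) − 0.25·ln(0.391304) = −0.5·(-0.496436) − 0.25·(-0.938271) = 0.4828.

0.4828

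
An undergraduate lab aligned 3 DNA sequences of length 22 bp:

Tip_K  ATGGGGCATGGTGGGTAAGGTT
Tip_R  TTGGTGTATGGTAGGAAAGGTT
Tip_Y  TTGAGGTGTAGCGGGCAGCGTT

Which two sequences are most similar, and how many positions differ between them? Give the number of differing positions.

5

Pairwise Hamming distances:
  Tip_K vs Tip_R: 5
  Tip_K vs Tip_Y: 9
  Tip_R vs Tip_Y: 9
The smallest is 5, between Tip_K and Tip_R.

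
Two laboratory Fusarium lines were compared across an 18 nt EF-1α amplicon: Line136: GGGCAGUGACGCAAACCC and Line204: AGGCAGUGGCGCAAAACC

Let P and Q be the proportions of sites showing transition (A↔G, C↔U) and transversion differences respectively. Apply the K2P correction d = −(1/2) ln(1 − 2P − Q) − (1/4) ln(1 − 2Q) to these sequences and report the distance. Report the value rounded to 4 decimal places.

0.1922

Mismatches occur at site 1 (G↔A, transition), site 9 (A↔G, transition), site 16 (C↔A, transversion).
Of the 3 differences, 2 transitions and 1 transversion over 18 sites: P = 2/18 = 0.111111, Q = 1/18 = 0.055556.
d = −0.5·ln(0.722222) − 0.25·ln(0.888888) = −0.5·(-0.325423) − 0.25·(-0.117784) = 0.1922.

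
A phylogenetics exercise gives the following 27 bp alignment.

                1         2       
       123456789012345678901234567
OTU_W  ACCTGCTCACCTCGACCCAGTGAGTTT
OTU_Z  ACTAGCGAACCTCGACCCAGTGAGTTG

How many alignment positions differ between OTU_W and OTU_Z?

5

Mismatches occur at site 3 (C→T), site 4 (T→A), site 7 (T→G), site 8 (C→A), site 27 (T→G).
That gives 5 mismatches out of 27 aligned sites, so the Hamming distance is 5.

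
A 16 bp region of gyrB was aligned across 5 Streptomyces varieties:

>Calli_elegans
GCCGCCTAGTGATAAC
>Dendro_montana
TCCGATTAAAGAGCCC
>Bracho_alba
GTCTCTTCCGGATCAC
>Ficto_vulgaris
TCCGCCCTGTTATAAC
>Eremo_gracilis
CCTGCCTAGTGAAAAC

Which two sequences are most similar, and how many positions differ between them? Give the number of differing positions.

Pairwise Hamming distances:
  Calli_elegans vs Dendro_montana: 8
  Calli_elegans vs Bracho_alba: 7
  Calli_elegans vs Ficto_vulgaris: 4
  Calli_elegans vs Eremo_gracilis: 3
  Dendro_montana vs Bracho_alba: 9
  Dendro_montana vs Ficto_vulgaris: 10
  Dendro_montana vs Eremo_gracilis: 9
  Bracho_alba vs Ficto_vulgaris: 10
  Bracho_alba vs Eremo_gracilis: 10
  Ficto_vulgaris vs Eremo_gracilis: 6
The smallest is 3, between Calli_elegans and Eremo_gracilis.

3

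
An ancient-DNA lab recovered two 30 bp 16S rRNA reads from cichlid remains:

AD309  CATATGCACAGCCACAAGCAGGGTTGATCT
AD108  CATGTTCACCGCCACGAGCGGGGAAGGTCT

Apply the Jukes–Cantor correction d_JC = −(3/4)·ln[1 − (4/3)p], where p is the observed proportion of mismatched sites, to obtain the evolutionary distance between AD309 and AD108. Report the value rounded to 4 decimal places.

Differing sites — 4:A/G; 6:G/T; 10:A/C; 16:A/G; 20:A/G; 24:T/A; 25:T/A; 27:A/G.
p = 8/30 = 0.266667.
d = −0.75 · ln(1 − (4/3)·0.266667) = −0.75 · ln(0.644444) = −0.75 · (-0.439367) = 0.3295.

0.3295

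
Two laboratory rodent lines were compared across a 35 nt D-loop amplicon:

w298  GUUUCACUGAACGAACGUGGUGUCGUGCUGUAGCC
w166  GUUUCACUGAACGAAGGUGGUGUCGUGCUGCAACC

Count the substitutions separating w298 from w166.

3

Differing sites — 16:C/G; 31:U/C; 33:G/A.
That gives 3 mismatches out of 35 aligned sites, so the Hamming distance is 3.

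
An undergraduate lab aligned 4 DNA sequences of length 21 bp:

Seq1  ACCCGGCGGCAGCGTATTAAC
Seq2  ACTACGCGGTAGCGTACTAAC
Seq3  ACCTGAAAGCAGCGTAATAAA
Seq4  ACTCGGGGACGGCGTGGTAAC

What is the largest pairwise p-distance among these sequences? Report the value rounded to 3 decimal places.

0.476

Pairwise Hamming distances:
  Seq1 vs Seq2: 5
  Seq1 vs Seq3: 6
  Seq1 vs Seq4: 6
  Seq2 vs Seq3: 9
  Seq2 vs Seq4: 8
  Seq3 vs Seq4: 10
The largest is 10 mismatches, between Seq3 and Seq4; p = 10/21 = 0.476.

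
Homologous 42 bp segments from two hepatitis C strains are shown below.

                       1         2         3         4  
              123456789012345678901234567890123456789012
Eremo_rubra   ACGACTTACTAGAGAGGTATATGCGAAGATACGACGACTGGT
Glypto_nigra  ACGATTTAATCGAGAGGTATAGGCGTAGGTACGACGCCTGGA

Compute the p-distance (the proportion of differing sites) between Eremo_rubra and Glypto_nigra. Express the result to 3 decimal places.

Mismatches occur at site 5 (C↔T), site 9 (C↔A), site 11 (A↔C), site 22 (T↔G), site 26 (A↔T), site 29 (A↔G), site 37 (A↔C), site 42 (T↔A).
There are 8 differences over 42 sites, so p = 8/42 = 0.190.

0.190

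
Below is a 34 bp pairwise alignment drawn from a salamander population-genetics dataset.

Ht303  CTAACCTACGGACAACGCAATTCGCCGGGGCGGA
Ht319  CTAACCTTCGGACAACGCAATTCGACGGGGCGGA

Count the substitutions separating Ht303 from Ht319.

2

Differing sites — 8:A/T; 25:C/A.
That gives 2 mismatches out of 34 aligned sites, so the Hamming distance is 2.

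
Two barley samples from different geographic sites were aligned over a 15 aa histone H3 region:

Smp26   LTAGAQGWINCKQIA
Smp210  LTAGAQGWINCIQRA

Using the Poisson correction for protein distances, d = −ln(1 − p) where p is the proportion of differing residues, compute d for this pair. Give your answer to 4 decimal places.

Differing sites — 12:K/I; 14:I/R.
p = 2/15 = 0.133333.
d = −ln(1 − 0.133333) = −ln(0.866667) = 0.1431.

0.1431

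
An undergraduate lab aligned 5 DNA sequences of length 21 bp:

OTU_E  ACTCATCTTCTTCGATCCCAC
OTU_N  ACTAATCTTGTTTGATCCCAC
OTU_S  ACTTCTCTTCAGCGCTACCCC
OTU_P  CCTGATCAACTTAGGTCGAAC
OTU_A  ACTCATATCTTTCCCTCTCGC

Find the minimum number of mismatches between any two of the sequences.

3

Pairwise Hamming distances:
  OTU_E vs OTU_N: 3
  OTU_E vs OTU_S: 7
  OTU_E vs OTU_P: 8
  OTU_E vs OTU_A: 7
  OTU_N vs OTU_S: 9
  OTU_N vs OTU_P: 9
  OTU_N vs OTU_A: 9
  OTU_S vs OTU_P: 13
  OTU_S vs OTU_A: 11
  OTU_P vs OTU_A: 12
The smallest is 3, between OTU_E and OTU_N.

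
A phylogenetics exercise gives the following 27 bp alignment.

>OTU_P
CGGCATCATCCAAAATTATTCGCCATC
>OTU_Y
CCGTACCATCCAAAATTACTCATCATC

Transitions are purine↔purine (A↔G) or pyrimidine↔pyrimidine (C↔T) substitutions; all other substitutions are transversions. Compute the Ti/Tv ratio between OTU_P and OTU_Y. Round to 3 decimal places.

5.000

The sequences differ at positions 2 (G/C, transversion), 4 (C/T, transition), 6 (T/C, transition), 19 (T/C, transition), 22 (G/A, transition), 23 (C/T, transition).
Of the 6 differences, 5 transitions and 1 transversion, so Ti/Tv = 5/1 = 5.000.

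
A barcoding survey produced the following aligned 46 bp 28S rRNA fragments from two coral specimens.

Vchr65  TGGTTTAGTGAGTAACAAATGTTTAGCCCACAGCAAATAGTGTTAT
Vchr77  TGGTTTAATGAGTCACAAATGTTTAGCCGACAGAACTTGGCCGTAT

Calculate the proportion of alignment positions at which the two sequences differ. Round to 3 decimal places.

Differing sites — 8:G/A; 14:A/C; 29:C/G; 34:C/A; 36:A/C; 37:A/T; 39:A/G; 41:T/C; 42:G/C; 43:T/G.
There are 10 differences over 46 sites, so p = 10/46 = 0.217.

0.217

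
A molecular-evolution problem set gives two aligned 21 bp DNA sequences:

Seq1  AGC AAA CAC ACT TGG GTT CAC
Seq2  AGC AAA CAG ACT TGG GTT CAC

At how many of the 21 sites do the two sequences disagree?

Differing sites — 9:C/G.
That gives 1 mismatch out of 21 aligned sites, so the Hamming distance is 1.

1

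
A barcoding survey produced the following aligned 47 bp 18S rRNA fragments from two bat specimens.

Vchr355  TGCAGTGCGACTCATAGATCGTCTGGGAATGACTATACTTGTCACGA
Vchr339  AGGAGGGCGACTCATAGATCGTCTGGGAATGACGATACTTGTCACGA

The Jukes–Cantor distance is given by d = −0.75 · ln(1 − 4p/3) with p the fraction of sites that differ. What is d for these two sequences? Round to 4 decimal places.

Differing sites — 1:T/A; 3:C/G; 6:T/G; 34:T/G.
p = 4/47 = 0.085106.
d = −0.75 · ln(1 − (4/3)·0.085106) = −0.75 · ln(0.886525) = −0.75 · (-0.120446) = 0.0903.

0.0903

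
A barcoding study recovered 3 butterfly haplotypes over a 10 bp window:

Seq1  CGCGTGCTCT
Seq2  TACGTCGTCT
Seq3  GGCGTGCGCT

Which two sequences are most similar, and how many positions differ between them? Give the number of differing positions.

2

Pairwise Hamming distances:
  Seq1 vs Seq2: 4
  Seq1 vs Seq3: 2
  Seq2 vs Seq3: 5
The smallest is 2, between Seq1 and Seq3.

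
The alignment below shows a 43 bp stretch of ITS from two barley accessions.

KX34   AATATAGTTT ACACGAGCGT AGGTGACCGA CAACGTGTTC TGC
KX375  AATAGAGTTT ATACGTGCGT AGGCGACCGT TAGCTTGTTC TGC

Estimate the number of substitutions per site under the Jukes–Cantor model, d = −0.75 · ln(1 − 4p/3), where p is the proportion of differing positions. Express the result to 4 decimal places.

Mismatches occur at site 5 (T↔G), site 12 (C↔T), site 16 (A↔T), site 24 (T↔C), site 30 (A↔T), site 31 (C↔T), site 33 (A↔G), site 35 (G↔T).
p = 8/43 = 0.186047.
d = −0.75 · ln(1 − (4/3)·0.186047) = −0.75 · ln(0.751937) = −0.75 · (-0.285103) = 0.2138.

0.2138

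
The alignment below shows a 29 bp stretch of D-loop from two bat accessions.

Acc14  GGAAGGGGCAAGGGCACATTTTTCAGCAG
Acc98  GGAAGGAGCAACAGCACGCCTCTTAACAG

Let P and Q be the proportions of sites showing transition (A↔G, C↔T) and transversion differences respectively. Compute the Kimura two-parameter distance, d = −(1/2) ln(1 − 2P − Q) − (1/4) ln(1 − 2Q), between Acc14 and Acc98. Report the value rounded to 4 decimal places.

0.4591

The sequences differ at positions 7 (G/A, transition), 12 (G/C, transversion), 13 (G/A, transition), 18 (A/G, transition), 19 (T/C, transition), 20 (T/C, transition), 22 (T/C, transition), 24 (C/T, transition), 26 (G/A, transition).
Of the 9 differences, 8 transitions and 1 transversion over 29 sites: P = 8/29 = 0.275862, Q = 1/29 = 0.034483.
d = −0.5·ln(0.413793) − 0.25·ln(0.931034) = −0.5·(-0.882389) − 0.25·(-0.071459) = 0.4591.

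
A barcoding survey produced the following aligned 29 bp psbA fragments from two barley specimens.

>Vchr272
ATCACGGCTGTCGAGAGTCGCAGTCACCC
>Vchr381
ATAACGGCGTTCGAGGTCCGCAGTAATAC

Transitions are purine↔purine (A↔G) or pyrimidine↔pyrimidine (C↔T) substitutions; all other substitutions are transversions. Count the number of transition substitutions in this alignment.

3

The sequences differ at positions 3 (C/A, transversion), 9 (T/G, transversion), 10 (G/T, transversion), 16 (A/G, transition), 17 (G/T, transversion), 18 (T/C, transition), 25 (C/A, transversion), 27 (C/T, transition), 28 (C/A, transversion).
Of the 9 differences, 3 transitions and 6 transversions, so the answer is 3.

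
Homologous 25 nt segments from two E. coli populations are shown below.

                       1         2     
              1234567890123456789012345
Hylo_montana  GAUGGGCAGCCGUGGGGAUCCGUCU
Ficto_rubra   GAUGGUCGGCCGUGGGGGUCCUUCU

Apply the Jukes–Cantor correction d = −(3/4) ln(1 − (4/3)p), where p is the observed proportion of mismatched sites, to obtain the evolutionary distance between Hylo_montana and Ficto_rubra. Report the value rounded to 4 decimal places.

0.1800

Differing sites — 6:G/U; 8:A/G; 18:A/G; 22:G/U.
p = 4/25 = 0.160000.
d = −0.75 · ln(1 − (4/3)·0.160000) = −0.75 · ln(0.786667) = −0.75 · (-0.239950) = 0.1800.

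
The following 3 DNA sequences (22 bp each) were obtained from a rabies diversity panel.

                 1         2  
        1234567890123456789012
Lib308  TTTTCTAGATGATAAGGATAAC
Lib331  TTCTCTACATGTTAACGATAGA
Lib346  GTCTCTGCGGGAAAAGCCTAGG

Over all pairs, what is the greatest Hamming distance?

11

Pairwise Hamming distances:
  Lib308 vs Lib331: 6
  Lib308 vs Lib346: 11
  Lib331 vs Lib346: 10
The largest is 11, between Lib308 and Lib346.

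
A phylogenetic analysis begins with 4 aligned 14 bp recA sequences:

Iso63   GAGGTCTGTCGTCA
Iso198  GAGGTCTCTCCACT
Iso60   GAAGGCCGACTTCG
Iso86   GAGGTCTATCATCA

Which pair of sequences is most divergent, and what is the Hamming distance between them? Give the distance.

Pairwise Hamming distances:
  Iso63 vs Iso198: 4
  Iso63 vs Iso60: 6
  Iso63 vs Iso86: 2
  Iso198 vs Iso60: 8
  Iso198 vs Iso86: 4
  Iso60 vs Iso86: 7
The largest is 8, between Iso198 and Iso60.

8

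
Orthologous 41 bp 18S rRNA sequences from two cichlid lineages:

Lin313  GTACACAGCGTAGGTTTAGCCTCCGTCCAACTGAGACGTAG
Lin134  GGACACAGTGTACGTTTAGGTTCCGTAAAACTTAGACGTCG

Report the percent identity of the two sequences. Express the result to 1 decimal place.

The sequences differ at positions 2 (T/G), 9 (C/T), 13 (G/C), 20 (C/G), 21 (C/T), 27 (C/A), 28 (C/A), 33 (G/T), 40 (A/C).
32 of the 41 sites match, so the percent identity is 32/41 × 100 = 78.0%.

78.0%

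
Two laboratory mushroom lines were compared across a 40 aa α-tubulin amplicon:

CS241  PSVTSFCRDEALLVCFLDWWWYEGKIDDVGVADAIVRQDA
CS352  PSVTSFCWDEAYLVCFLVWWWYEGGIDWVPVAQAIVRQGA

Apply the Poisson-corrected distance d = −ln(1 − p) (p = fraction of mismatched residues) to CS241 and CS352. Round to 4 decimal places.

0.2231

Mismatches occur at site 8 (R↔W), site 12 (L↔Y), site 18 (D↔V), site 25 (K↔G), site 28 (D↔W), site 30 (G↔P), site 33 (D↔Q), site 39 (D↔G).
p = 8/40 = 0.200000.
d = −ln(1 − 0.200000) = −ln(0.800000) = 0.2231.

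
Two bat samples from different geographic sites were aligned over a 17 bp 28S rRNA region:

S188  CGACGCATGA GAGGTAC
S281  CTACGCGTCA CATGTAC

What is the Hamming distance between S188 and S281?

The sequences differ at positions 2 (G/T), 7 (A/G), 9 (G/C), 11 (G/C), 13 (G/T).
That gives 5 mismatches out of 17 aligned sites, so the Hamming distance is 5.

5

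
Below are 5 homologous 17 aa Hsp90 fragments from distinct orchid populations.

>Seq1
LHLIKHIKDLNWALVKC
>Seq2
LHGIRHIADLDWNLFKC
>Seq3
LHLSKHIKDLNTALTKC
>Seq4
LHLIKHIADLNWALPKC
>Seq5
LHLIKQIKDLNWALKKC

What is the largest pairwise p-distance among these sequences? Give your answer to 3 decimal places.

0.471

Pairwise Hamming distances:
  Seq1 vs Seq2: 6
  Seq1 vs Seq3: 3
  Seq1 vs Seq4: 2
  Seq1 vs Seq5: 2
  Seq2 vs Seq3: 8
  Seq2 vs Seq4: 5
  Seq2 vs Seq5: 7
  Seq3 vs Seq4: 4
  Seq3 vs Seq5: 4
  Seq4 vs Seq5: 3
The largest is 8 mismatches, between Seq2 and Seq3; p = 8/17 = 0.471.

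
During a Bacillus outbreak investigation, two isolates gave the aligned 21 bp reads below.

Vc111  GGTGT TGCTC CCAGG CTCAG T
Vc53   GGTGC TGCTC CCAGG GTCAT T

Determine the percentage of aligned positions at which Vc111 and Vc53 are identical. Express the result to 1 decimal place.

The sequences differ at positions 5 (T/C), 16 (C/G), 20 (G/T).
18 of the 21 sites match, so the percent identity is 18/21 × 100 = 85.7%.

85.7%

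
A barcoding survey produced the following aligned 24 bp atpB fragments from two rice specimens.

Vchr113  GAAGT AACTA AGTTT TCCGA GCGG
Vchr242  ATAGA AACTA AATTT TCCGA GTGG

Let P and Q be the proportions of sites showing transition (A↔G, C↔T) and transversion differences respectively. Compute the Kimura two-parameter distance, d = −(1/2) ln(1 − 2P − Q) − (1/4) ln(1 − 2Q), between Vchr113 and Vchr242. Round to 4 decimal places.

0.2483

Mismatches occur at site 1 (G↔A, transition), site 2 (A↔T, transversion), site 5 (T↔A, transversion), site 12 (G↔A, transition), site 22 (C↔T, transition).
Of the 5 differences, 3 transitions and 2 transversions over 24 sites: P = 3/24 = 0.125000, Q = 2/24 = 0.083333.
d = −0.5·ln(0.666667) − 0.25·ln(0.833334) = −0.5·(-0.405465) − 0.25·(-0.182321) = 0.2483.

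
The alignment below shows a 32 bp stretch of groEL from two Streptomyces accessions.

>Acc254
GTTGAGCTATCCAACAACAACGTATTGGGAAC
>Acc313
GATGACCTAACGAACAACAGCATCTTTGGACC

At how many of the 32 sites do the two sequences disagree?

The sequences differ at positions 2 (T/A), 6 (G/C), 10 (T/A), 12 (C/G), 20 (A/G), 22 (G/A), 24 (A/C), 27 (G/T), 31 (A/C).
That gives 9 mismatches out of 32 aligned sites, so the Hamming distance is 9.

9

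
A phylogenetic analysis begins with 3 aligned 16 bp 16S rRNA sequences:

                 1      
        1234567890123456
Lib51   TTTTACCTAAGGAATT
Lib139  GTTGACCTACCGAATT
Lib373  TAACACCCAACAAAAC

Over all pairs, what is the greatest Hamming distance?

9

Pairwise Hamming distances:
  Lib51 vs Lib139: 4
  Lib51 vs Lib373: 8
  Lib139 vs Lib373: 9
The largest is 9, between Lib139 and Lib373.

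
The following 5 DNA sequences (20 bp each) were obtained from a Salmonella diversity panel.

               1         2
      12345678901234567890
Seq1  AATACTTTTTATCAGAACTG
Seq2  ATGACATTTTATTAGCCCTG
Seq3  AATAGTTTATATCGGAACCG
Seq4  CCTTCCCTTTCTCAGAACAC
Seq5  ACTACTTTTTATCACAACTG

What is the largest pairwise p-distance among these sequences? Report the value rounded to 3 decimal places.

Pairwise Hamming distances:
  Seq1 vs Seq2: 6
  Seq1 vs Seq3: 4
  Seq1 vs Seq4: 8
  Seq1 vs Seq5: 2
  Seq2 vs Seq3: 10
  Seq2 vs Seq4: 12
  Seq2 vs Seq5: 7
  Seq3 vs Seq4: 11
  Seq3 vs Seq5: 6
  Seq4 vs Seq5: 8
The largest is 12 mismatches, between Seq2 and Seq4; p = 12/20 = 0.600.

0.600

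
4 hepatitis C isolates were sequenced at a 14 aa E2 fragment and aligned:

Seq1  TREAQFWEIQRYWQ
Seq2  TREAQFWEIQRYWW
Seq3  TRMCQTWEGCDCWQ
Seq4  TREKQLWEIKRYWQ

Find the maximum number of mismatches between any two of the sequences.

8

Pairwise Hamming distances:
  Seq1 vs Seq2: 1
  Seq1 vs Seq3: 7
  Seq1 vs Seq4: 3
  Seq2 vs Seq3: 8
  Seq2 vs Seq4: 4
  Seq3 vs Seq4: 7
The largest is 8, between Seq2 and Seq3.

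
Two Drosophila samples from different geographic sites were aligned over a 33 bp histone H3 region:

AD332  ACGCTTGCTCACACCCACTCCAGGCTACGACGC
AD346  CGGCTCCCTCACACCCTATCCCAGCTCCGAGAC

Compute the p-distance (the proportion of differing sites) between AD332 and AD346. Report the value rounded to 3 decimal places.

Mismatches occur at site 1 (A→C), site 2 (C→G), site 6 (T→C), site 7 (G→C), site 17 (A→T), site 18 (C→A), site 22 (A→C), site 23 (G→A), site 27 (A→C), site 31 (C→G), site 32 (G→A).
There are 11 differences over 33 sites, so p = 11/33 = 0.333.

0.333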